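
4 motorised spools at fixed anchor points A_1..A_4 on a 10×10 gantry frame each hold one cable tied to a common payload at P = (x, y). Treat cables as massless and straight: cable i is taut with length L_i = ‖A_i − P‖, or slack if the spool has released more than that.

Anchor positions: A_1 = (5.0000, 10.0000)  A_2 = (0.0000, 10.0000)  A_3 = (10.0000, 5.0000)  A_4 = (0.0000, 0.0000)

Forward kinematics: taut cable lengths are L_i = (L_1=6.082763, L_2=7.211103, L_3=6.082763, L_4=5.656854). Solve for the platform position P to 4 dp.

each cable: (A_i−P)·(A_i−P) = L_i²; let q_i = ‖A_i‖²−L_i²
q_1 = 25.0000+100.0000−37.0000 = 88.0000
row 1: 10.0000x + 0.0000y = 40.0000  (q_2=48.0000)
row 2: -10.0000x + 10.0000y = 0.0000  (q_3=88.0000)
row 3: 10.0000x + 20.0000y = 120.0000  (q_4=-32.0000)
Cramer on rows 1–2 → x = 4.0000, y = 4.0000
check cable 4: ‖A_4−P‖² = 32.0000 ≈ L_4² = 32.0000 ✓

(4.0000, 4.0000)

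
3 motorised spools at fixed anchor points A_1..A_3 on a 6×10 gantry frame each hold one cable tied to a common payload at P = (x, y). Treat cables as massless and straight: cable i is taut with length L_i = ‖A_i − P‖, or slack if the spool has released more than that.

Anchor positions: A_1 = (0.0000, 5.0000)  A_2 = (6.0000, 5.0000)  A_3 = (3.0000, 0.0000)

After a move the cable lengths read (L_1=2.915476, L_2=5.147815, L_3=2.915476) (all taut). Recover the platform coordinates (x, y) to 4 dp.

circle eqns → linear via eq_j − eq_1; set c_j = A_j·A_j − L_j²
c_1 = 0.0000+25.0000−8.5000 = 16.5000
-12.0000·x + 0.0000·y = c_1−c_2 = -18.0000
-6.0000·x + 10.0000·y = c_1−c_3 = 16.0000
solve first two rows → x=1.5000, y=2.5000

(1.5000, 2.5000)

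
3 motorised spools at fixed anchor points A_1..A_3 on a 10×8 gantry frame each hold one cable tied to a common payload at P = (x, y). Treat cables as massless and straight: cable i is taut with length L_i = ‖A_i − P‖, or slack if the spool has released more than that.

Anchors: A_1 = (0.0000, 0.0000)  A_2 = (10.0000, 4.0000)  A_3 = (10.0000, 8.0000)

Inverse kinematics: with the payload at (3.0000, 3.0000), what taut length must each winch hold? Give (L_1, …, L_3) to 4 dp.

(4.2426, 7.0711, 8.6023)

L_1 = √((0.0000−3.0000)² + (0.0000−3.0000)²) = 4.2426
L_2 = √((10.0000−3.0000)² + (4.0000−3.0000)²) = 7.0711
L_3 = √((10.0000−3.0000)² + (8.0000−3.0000)²) = 8.6023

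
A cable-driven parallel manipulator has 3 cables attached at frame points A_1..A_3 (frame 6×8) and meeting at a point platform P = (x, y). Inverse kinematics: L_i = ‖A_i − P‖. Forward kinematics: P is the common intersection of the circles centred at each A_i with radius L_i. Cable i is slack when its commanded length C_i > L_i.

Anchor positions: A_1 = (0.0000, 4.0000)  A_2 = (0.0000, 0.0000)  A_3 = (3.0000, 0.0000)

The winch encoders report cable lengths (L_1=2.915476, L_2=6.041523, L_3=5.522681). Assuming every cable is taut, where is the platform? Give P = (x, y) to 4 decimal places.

(2.5000, 5.5000)

expand ‖A_i−P‖²=L_i² and subtract eq 1 (k_i ≔ ‖A_i‖²−L_i²)
k_1 = 0.0000+16.0000−8.5000 = 7.5000
eq1−eq2 → [0.0000  8.0000]·P = 44.0000
eq1−eq3 → [-6.0000  8.0000]·P = 29.0000
2×2 solve → P = (2.5000, 5.5000)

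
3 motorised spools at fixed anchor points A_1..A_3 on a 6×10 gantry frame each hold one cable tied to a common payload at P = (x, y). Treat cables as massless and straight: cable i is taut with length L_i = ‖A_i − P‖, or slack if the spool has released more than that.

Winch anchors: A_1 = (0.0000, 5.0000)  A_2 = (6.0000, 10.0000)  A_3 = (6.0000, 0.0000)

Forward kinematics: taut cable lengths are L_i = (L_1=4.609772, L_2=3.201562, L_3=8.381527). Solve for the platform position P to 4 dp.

(3.5000, 8.0000)

each cable: (A_i−P)·(A_i−P) = L_i²; let q_i = ‖A_i‖²−L_i²
q_1 = 0.0000+25.0000−21.2500 = 3.7500
row 1: -12.0000x − 10.0000y = -122.0000  (q_2=125.7500)
row 2: -12.0000x + 10.0000y = 38.0000  (q_3=-34.2500)
Cramer on rows 1–2 → x = 3.5000, y = 8.0000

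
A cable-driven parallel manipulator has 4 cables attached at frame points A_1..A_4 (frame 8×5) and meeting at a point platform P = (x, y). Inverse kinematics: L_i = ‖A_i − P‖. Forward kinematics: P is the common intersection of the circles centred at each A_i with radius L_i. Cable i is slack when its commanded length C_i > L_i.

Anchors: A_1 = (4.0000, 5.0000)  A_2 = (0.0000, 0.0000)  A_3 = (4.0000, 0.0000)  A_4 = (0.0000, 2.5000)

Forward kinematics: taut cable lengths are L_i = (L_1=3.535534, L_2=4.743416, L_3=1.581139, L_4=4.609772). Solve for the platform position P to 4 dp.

(4.5000, 1.5000)

expand ‖A_i−P‖²=L_i² and subtract eq 1 (c_i ≔ ‖A_i‖²−L_i²)
c_1 = 16.0000+25.0000−12.5000 = 28.5000
eq1−eq2 → [8.0000  10.0000]·P = 51.0000
eq1−eq3 → [0.0000  10.0000]·P = 15.0000
eq1−eq4 → [8.0000  5.0000]·P = 43.5000
2×2 solve → P = (4.5000, 1.5000)
check cable 4: ‖A_4−P‖² = 21.2500 ≈ L_4² = 21.2500 ✓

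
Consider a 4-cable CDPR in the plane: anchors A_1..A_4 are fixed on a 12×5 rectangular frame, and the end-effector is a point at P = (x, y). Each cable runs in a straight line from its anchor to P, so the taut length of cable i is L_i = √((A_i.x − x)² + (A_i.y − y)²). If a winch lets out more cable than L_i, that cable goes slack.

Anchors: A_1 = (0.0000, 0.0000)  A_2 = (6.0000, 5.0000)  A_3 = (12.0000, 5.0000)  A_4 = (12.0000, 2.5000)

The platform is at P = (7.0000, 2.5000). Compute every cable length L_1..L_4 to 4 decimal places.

(7.4330, 2.6926, 5.5902, 5.0000)

cable 1: Δx=-7.0000, Δy=-2.5000; L_1 = √(Δx²+Δy²) = 7.4330
cable 2: Δx=-1.0000, Δy=2.5000; L_2 = √(Δx²+Δy²) = 2.6926
cable 3: Δx=5.0000, Δy=2.5000; L_3 = √(Δx²+Δy²) = 5.5902
cable 4: Δx=5.0000, Δy=0.0000; L_4 = √(Δx²+Δy²) = 5.0000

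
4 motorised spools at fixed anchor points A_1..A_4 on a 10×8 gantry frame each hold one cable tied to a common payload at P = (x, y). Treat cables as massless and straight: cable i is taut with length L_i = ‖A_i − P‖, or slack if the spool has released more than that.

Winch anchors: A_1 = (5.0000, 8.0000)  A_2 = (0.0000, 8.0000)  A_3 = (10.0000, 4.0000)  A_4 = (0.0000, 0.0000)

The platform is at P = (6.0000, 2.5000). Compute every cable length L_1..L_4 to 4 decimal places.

(5.5902, 8.1394, 4.2720, 6.5000)

L_1 = √((5.0000−6.0000)² + (8.0000−2.5000)²) = 5.5902
L_2 = √((0.0000−6.0000)² + (8.0000−2.5000)²) = 8.1394
L_3 = √((10.0000−6.0000)² + (4.0000−2.5000)²) = 4.2720
L_4 = √((0.0000−6.0000)² + (0.0000−2.5000)²) = 6.5000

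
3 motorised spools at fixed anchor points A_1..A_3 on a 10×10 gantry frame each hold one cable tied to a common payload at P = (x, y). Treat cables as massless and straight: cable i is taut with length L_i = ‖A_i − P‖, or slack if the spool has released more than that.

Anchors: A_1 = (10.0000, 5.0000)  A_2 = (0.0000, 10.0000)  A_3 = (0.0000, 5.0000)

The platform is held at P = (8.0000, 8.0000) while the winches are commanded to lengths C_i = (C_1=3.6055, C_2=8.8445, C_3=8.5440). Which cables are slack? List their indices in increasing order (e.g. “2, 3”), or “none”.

i=1: geometric 3.6056 vs commanded 3.6055 ⇒ taut
i=2: geometric 8.2462 vs commanded 8.8445 ⇒ slack
i=3: geometric 8.5440 vs commanded 8.5440 ⇒ taut

2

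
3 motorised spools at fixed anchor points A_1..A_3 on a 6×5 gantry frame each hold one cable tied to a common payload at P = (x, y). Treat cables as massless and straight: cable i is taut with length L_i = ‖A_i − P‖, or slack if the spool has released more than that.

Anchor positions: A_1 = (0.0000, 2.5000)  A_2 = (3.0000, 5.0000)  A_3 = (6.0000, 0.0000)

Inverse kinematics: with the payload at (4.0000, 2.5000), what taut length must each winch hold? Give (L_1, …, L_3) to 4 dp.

(4.0000, 2.6926, 3.2016)

L_1: Δ = A_1−P = (-4.0000, 0.0000) → ‖Δ‖ = √16.0000 = 4.0000
L_2: Δ = A_2−P = (-1.0000, 2.5000) → ‖Δ‖ = √7.2500 = 2.6926
L_3: Δ = A_3−P = (2.0000, -2.5000) → ‖Δ‖ = √10.2500 = 3.2016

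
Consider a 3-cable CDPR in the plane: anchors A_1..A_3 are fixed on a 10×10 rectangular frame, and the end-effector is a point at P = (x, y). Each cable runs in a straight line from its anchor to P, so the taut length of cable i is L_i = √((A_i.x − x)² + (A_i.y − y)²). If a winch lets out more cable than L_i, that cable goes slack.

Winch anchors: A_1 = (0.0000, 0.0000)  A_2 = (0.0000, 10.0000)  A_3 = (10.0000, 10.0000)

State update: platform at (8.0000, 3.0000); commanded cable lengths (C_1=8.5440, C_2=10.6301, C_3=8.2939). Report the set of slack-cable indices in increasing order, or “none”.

cable 1: √((-8.0000)²+(-3.0000)²)=8.5440, C_1=8.5440: taut
cable 2: √((-8.0000)²+(7.0000)²)=10.6301, C_2=10.6301: taut
cable 3: √((2.0000)²+(7.0000)²)=7.2801, C_3=8.2939: slack

3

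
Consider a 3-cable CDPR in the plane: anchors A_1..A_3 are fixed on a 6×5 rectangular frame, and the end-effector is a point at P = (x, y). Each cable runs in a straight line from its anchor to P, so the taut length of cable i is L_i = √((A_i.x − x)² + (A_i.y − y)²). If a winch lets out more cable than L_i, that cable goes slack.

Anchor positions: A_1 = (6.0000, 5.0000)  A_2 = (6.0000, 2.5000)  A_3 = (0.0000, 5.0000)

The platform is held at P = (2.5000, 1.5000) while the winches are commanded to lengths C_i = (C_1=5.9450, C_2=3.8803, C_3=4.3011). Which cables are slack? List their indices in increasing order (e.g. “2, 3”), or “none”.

cable 1: √((3.5000)²+(3.5000)²)=4.9497, C_1=5.9450: slack
cable 2: √((3.5000)²+(1.0000)²)=3.6401, C_2=3.8803: slack
cable 3: √((-2.5000)²+(3.5000)²)=4.3012, C_3=4.3011: taut

1, 2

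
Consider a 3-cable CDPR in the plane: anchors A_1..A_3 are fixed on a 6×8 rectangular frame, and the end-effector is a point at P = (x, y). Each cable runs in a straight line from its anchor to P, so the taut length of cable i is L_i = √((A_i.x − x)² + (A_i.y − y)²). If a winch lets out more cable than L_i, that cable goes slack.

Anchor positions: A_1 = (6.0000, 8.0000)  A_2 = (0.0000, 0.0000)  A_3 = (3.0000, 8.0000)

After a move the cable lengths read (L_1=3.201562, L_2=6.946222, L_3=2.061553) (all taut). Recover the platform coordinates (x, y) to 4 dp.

(3.5000, 6.0000)

expand ‖A_i−P‖²=L_i² and subtract eq 1 (c_i ≔ ‖A_i‖²−L_i²)
c_1 = 36.0000+64.0000−10.2500 = 89.7500
eq1−eq2 → [12.0000  16.0000]·P = 138.0000
eq1−eq3 → [6.0000  0.0000]·P = 21.0000
2×2 solve → P = (3.5000, 6.0000)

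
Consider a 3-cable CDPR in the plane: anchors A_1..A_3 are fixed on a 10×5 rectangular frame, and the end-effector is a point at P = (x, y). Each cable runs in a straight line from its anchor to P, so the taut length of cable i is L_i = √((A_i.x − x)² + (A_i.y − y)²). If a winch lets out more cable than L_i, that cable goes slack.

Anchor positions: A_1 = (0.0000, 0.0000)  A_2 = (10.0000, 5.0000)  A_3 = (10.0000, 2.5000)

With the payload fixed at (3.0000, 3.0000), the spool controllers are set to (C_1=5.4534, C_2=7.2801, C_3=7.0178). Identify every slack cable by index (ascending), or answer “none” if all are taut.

1

i=1: geometric 4.2426 vs commanded 5.4534 ⇒ slack
i=2: geometric 7.2801 vs commanded 7.2801 ⇒ taut
i=3: geometric 7.0178 vs commanded 7.0178 ⇒ taut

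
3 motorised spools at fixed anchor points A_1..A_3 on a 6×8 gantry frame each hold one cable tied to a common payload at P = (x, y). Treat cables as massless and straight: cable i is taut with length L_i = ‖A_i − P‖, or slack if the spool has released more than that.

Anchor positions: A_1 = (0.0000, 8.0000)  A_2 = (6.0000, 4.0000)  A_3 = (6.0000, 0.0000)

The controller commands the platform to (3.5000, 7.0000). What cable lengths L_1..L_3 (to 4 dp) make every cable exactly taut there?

cable 1: Δx=-3.5000, Δy=1.0000; L_1 = √(Δx²+Δy²) = 3.6401
cable 2: Δx=2.5000, Δy=-3.0000; L_2 = √(Δx²+Δy²) = 3.9051
cable 3: Δx=2.5000, Δy=-7.0000; L_3 = √(Δx²+Δy²) = 7.4330

(3.6401, 3.9051, 7.4330)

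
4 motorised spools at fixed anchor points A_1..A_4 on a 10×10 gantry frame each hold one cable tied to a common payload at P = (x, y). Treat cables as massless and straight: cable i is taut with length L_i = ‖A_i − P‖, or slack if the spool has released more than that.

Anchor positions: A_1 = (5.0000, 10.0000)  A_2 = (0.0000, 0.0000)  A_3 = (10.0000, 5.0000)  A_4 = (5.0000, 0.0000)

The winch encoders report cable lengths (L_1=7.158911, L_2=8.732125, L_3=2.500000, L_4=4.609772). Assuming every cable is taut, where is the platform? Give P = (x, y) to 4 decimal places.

(8.0000, 3.5000)

expand ‖A_i−P‖²=L_i² and subtract eq 1 (q_i ≔ ‖A_i‖²−L_i²)
q_1 = 25.0000+100.0000−51.2500 = 73.7500
eq1−eq2 → [10.0000  20.0000]·P = 150.0000
eq1−eq3 → [-10.0000  10.0000]·P = -45.0000
eq1−eq4 → [0.0000  20.0000]·P = 70.0000
2×2 solve → P = (8.0000, 3.5000)
check cable 4: ‖A_4−P‖² = 21.2500 ≈ L_4² = 21.2500 ✓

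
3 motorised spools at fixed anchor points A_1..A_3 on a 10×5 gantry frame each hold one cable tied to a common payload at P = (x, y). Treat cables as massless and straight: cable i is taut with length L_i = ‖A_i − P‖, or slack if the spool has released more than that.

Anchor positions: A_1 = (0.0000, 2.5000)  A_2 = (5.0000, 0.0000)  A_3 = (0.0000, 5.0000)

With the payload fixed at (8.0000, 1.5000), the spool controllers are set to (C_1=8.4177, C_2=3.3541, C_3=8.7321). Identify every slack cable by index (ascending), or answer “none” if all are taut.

cable 1: L_1 = ‖A_1−P‖ = 8.0623;  C_1 = 8.4177 → slack
cable 2: L_2 = ‖A_2−P‖ = 3.3541;  C_2 = 3.3541 → taut
cable 3: L_3 = ‖A_3−P‖ = 8.7321;  C_3 = 8.7321 → taut

1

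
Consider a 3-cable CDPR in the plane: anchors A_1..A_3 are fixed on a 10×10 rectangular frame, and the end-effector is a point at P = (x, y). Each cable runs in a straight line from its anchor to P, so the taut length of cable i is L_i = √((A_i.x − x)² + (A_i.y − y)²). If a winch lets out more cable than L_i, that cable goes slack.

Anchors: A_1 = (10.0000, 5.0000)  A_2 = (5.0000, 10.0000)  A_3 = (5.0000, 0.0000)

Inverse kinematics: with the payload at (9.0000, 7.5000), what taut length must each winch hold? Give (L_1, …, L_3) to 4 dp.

L_1: Δ = A_1−P = (1.0000, -2.5000) → ‖Δ‖ = √7.2500 = 2.6926
L_2: Δ = A_2−P = (-4.0000, 2.5000) → ‖Δ‖ = √22.2500 = 4.7170
L_3: Δ = A_3−P = (-4.0000, -7.5000) → ‖Δ‖ = √72.2500 = 8.5000

(2.6926, 4.7170, 8.5000)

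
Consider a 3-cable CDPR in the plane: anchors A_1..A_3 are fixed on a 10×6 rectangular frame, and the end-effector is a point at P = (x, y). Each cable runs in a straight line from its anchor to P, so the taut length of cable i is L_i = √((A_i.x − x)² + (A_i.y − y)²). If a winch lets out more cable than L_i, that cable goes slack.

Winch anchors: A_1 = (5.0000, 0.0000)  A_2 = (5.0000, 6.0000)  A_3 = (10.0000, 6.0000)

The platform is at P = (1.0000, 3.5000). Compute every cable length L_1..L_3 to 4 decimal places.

L_1: Δ = A_1−P = (4.0000, -3.5000) → ‖Δ‖ = √28.2500 = 5.3151
L_2: Δ = A_2−P = (4.0000, 2.5000) → ‖Δ‖ = √22.2500 = 4.7170
L_3: Δ = A_3−P = (9.0000, 2.5000) → ‖Δ‖ = √87.2500 = 9.3408

(5.3151, 4.7170, 9.3408)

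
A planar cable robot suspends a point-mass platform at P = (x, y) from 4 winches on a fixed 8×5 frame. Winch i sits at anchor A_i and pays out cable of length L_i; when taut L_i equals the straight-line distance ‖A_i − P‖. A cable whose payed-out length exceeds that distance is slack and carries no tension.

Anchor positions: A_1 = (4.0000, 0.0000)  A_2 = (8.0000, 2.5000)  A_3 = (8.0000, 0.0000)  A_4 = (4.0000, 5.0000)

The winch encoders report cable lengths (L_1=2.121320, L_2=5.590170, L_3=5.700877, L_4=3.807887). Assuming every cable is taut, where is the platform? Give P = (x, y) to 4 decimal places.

circle eqns → linear via eq_j − eq_1; set c_j = A_j·A_j − L_j²
c_1 = 16.0000+0.0000−4.5000 = 11.5000
-8.0000·x − 5.0000·y = c_1−c_2 = -27.5000
-8.0000·x + 0.0000·y = c_1−c_3 = -20.0000
0.0000·x − 10.0000·y = c_1−c_4 = -15.0000
solve first two rows → x=2.5000, y=1.5000
check cable 4: ‖A_4−P‖² = 14.5000 ≈ L_4² = 14.5000 ✓

(2.5000, 1.5000)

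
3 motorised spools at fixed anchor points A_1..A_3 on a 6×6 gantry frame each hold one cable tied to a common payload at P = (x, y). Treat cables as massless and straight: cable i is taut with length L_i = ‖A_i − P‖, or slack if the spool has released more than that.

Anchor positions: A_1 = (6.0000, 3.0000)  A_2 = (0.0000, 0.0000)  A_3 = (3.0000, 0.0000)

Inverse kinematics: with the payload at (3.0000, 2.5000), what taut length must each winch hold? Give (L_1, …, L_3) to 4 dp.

(3.0414, 3.9051, 2.5000)

cable 1: Δx=3.0000, Δy=0.5000; L_1 = √(Δx²+Δy²) = 3.0414
cable 2: Δx=-3.0000, Δy=-2.5000; L_2 = √(Δx²+Δy²) = 3.9051
cable 3: Δx=0.0000, Δy=-2.5000; L_3 = √(Δx²+Δy²) = 2.5000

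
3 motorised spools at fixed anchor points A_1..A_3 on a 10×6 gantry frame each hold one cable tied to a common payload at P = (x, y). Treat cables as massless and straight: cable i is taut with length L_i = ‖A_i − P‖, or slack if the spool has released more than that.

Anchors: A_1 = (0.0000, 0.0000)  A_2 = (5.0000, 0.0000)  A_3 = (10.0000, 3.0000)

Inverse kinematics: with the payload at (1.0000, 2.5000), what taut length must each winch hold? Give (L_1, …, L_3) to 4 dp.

(2.6926, 4.7170, 9.0139)

cable 1: Δx=-1.0000, Δy=-2.5000; L_1 = √(Δx²+Δy²) = 2.6926
cable 2: Δx=4.0000, Δy=-2.5000; L_2 = √(Δx²+Δy²) = 4.7170
cable 3: Δx=9.0000, Δy=0.5000; L_3 = √(Δx²+Δy²) = 9.0139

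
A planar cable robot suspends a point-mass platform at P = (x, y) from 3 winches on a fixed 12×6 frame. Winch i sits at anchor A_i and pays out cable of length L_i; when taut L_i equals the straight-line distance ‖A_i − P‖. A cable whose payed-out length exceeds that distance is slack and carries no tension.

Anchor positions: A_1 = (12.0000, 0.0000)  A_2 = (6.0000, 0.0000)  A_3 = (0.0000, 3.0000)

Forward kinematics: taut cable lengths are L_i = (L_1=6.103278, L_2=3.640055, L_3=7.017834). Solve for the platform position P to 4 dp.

expand ‖A_i−P‖²=L_i² and subtract eq 1 (q_i ≔ ‖A_i‖²−L_i²)
q_1 = 144.0000+0.0000−37.2500 = 106.7500
eq1−eq2 → [12.0000  0.0000]·P = 84.0000
eq1−eq3 → [24.0000  -6.0000]·P = 147.0000
2×2 solve → P = (7.0000, 3.5000)

(7.0000, 3.5000)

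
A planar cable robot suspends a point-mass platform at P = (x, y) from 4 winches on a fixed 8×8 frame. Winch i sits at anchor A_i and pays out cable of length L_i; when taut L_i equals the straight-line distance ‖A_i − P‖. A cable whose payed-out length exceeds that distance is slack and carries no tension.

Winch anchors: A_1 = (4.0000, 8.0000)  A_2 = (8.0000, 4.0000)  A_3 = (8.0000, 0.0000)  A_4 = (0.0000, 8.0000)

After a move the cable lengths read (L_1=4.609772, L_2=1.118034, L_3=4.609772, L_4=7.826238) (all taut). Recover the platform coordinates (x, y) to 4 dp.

(7.0000, 4.5000)

circle eqns → linear via eq_j − eq_1; set q_j = A_j·A_j − L_j²
q_1 = 16.0000+64.0000−21.2500 = 58.7500
-8.0000·x + 8.0000·y = q_1−q_2 = -20.0000
-8.0000·x + 16.0000·y = q_1−q_3 = 16.0000
8.0000·x + 0.0000·y = q_1−q_4 = 56.0000
solve first two rows → x=7.0000, y=4.5000
check cable 4: ‖A_4−P‖² = 61.2500 ≈ L_4² = 61.2500 ✓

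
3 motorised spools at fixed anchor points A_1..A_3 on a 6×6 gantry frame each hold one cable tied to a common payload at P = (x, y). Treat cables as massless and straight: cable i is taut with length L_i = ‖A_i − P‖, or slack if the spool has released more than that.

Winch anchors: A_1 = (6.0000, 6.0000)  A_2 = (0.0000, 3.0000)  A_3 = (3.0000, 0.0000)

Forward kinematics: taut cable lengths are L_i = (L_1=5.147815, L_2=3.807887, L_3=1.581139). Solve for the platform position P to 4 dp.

(3.5000, 1.5000)

each cable: (A_i−P)·(A_i−P) = L_i²; let k_i = ‖A_i‖²−L_i²
k_1 = 36.0000+36.0000−26.5000 = 45.5000
row 1: 12.0000x + 6.0000y = 51.0000  (k_2=-5.5000)
row 2: 6.0000x + 12.0000y = 39.0000  (k_3=6.5000)
Cramer on rows 1–2 → x = 3.5000, y = 1.5000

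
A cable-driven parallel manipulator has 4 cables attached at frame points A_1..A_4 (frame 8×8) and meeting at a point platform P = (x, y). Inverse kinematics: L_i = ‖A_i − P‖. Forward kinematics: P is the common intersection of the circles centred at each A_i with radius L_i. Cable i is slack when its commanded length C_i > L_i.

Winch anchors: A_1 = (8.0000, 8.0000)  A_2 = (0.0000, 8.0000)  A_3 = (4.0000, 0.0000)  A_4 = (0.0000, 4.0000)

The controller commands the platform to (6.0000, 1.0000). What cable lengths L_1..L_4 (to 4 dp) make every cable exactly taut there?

cable 1: Δx=2.0000, Δy=7.0000; L_1 = √(Δx²+Δy²) = 7.2801
cable 2: Δx=-6.0000, Δy=7.0000; L_2 = √(Δx²+Δy²) = 9.2195
cable 3: Δx=-2.0000, Δy=-1.0000; L_3 = √(Δx²+Δy²) = 2.2361
cable 4: Δx=-6.0000, Δy=3.0000; L_4 = √(Δx²+Δy²) = 6.7082

(7.2801, 9.2195, 2.2361, 6.7082)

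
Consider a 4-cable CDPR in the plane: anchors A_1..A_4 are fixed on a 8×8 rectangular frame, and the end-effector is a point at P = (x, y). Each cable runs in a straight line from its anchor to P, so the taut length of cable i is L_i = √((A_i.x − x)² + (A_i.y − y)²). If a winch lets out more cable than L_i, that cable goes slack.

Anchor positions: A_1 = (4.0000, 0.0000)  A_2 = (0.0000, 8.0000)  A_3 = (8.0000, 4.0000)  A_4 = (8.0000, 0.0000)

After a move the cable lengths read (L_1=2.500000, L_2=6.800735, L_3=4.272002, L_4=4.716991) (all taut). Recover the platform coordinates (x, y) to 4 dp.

(4.0000, 2.5000)

circle eqns → linear via eq_j − eq_1; set k_j = A_j·A_j − L_j²
k_1 = 16.0000+0.0000−6.2500 = 9.7500
8.0000·x − 16.0000·y = k_1−k_2 = -8.0000
-8.0000·x − 8.0000·y = k_1−k_3 = -52.0000
-8.0000·x + 0.0000·y = k_1−k_4 = -32.0000
solve first two rows → x=4.0000, y=2.5000
check cable 4: ‖A_4−P‖² = 22.2500 ≈ L_4² = 22.2500 ✓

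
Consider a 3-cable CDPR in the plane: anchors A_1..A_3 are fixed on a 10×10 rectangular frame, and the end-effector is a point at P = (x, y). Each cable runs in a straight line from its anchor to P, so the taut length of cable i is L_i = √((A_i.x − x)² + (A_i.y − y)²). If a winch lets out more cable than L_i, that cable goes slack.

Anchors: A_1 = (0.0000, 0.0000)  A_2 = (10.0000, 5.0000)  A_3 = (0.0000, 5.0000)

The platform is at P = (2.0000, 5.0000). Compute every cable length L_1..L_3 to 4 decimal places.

(5.3852, 8.0000, 2.0000)

L_1: Δ = A_1−P = (-2.0000, -5.0000) → ‖Δ‖ = √29.0000 = 5.3852
L_2: Δ = A_2−P = (8.0000, 0.0000) → ‖Δ‖ = √64.0000 = 8.0000
L_3: Δ = A_3−P = (-2.0000, 0.0000) → ‖Δ‖ = √4.0000 = 2.0000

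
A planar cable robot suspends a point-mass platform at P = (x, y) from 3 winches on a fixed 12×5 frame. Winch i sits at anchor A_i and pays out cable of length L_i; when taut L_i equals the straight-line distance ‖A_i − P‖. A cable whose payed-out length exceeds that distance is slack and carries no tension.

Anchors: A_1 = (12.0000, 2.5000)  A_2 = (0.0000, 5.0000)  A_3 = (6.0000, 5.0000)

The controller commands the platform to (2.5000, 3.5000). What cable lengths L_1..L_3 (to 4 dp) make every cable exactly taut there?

(9.5525, 2.9155, 3.8079)

cable 1: Δx=9.5000, Δy=-1.0000; L_1 = √(Δx²+Δy²) = 9.5525
cable 2: Δx=-2.5000, Δy=1.5000; L_2 = √(Δx²+Δy²) = 2.9155
cable 3: Δx=3.5000, Δy=1.5000; L_3 = √(Δx²+Δy²) = 3.8079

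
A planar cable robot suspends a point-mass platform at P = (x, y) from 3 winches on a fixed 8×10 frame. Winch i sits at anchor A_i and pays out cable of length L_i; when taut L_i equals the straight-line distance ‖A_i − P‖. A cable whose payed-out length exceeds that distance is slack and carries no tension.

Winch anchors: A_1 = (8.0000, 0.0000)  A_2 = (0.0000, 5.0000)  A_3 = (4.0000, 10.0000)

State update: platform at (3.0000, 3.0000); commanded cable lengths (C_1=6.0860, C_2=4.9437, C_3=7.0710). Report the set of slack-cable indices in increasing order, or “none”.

cable 1: √((5.0000)²+(-3.0000)²)=5.8310, C_1=6.0860: slack
cable 2: √((-3.0000)²+(2.0000)²)=3.6056, C_2=4.9437: slack
cable 3: √((1.0000)²+(7.0000)²)=7.0711, C_3=7.0710: taut

1, 2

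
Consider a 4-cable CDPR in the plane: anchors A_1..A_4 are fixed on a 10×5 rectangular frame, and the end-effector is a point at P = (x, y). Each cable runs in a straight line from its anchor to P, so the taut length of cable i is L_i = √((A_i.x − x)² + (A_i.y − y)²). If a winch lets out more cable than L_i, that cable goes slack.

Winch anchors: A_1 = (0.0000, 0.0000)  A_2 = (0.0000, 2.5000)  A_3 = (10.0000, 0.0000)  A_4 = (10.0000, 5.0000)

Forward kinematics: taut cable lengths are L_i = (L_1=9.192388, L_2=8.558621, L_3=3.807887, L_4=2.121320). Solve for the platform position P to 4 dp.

(8.5000, 3.5000)

each cable: (A_i−P)·(A_i−P) = L_i²; let q_i = ‖A_i‖²−L_i²
q_1 = 0.0000+0.0000−84.5000 = -84.5000
row 1: 0.0000x − 5.0000y = -17.5000  (q_2=-67.0000)
row 2: -20.0000x + 0.0000y = -170.0000  (q_3=85.5000)
row 3: -20.0000x − 10.0000y = -205.0000  (q_4=120.5000)
Cramer on rows 1–2 → x = 8.5000, y = 3.5000
check cable 4: ‖A_4−P‖² = 4.5000 ≈ L_4² = 4.5000 ✓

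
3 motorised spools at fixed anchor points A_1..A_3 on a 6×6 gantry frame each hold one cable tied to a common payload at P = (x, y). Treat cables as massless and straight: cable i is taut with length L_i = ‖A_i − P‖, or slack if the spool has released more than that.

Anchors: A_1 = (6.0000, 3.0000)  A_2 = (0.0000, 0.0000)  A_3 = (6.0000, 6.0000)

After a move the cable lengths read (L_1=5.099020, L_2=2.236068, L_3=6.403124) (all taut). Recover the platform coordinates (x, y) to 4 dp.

(1.0000, 2.0000)

expand ‖A_i−P‖²=L_i² and subtract eq 1 (k_i ≔ ‖A_i‖²−L_i²)
k_1 = 36.0000+9.0000−26.0000 = 19.0000
eq1−eq2 → [12.0000  6.0000]·P = 24.0000
eq1−eq3 → [0.0000  -6.0000]·P = -12.0000
2×2 solve → P = (1.0000, 2.0000)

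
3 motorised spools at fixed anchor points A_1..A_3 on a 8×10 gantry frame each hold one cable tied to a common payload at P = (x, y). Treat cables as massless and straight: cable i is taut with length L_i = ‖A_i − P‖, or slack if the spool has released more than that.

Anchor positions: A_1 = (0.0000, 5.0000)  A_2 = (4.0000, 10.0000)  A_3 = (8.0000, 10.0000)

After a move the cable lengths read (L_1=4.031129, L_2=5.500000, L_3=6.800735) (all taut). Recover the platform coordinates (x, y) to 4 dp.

expand ‖A_i−P‖²=L_i² and subtract eq 1 (k_i ≔ ‖A_i‖²−L_i²)
k_1 = 0.0000+25.0000−16.2500 = 8.7500
eq1−eq2 → [-8.0000  -10.0000]·P = -77.0000
eq1−eq3 → [-16.0000  -10.0000]·P = -109.0000
2×2 solve → P = (4.0000, 4.5000)

(4.0000, 4.5000)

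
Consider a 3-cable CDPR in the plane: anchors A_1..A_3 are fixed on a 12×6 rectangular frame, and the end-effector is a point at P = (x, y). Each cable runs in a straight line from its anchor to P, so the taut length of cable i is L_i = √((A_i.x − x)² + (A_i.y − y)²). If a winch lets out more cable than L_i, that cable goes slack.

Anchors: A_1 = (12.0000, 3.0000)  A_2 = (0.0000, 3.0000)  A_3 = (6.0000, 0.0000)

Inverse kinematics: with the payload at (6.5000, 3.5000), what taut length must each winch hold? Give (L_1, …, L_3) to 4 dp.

L_1: Δ = A_1−P = (5.5000, -0.5000) → ‖Δ‖ = √30.5000 = 5.5227
L_2: Δ = A_2−P = (-6.5000, -0.5000) → ‖Δ‖ = √42.5000 = 6.5192
L_3: Δ = A_3−P = (-0.5000, -3.5000) → ‖Δ‖ = √12.5000 = 3.5355

(5.5227, 6.5192, 3.5355)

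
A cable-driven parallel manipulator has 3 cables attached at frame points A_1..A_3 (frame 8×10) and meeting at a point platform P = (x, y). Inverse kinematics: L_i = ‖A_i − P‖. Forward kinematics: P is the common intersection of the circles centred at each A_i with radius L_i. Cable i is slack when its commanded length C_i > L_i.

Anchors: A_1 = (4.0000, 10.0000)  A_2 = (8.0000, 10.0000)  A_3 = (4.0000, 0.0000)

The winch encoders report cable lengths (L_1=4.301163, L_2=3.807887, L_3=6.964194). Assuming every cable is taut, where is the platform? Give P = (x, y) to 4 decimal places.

expand ‖A_i−P‖²=L_i² and subtract eq 1 (q_i ≔ ‖A_i‖²−L_i²)
q_1 = 16.0000+100.0000−18.5000 = 97.5000
eq1−eq2 → [-8.0000  0.0000]·P = -52.0000
eq1−eq3 → [0.0000  20.0000]·P = 130.0000
2×2 solve → P = (6.5000, 6.5000)

(6.5000, 6.5000)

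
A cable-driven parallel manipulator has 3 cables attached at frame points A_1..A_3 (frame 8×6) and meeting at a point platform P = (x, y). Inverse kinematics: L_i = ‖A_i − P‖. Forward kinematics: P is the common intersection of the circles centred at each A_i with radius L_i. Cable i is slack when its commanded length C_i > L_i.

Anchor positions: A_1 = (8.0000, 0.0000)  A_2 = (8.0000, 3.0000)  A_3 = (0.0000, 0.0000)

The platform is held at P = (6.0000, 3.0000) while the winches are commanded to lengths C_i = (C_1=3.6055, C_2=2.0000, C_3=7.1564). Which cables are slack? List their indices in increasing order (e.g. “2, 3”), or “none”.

3

cable 1: L_1 = ‖A_1−P‖ = 3.6056;  C_1 = 3.6055 → taut
cable 2: L_2 = ‖A_2−P‖ = 2.0000;  C_2 = 2.0000 → taut
cable 3: L_3 = ‖A_3−P‖ = 6.7082;  C_3 = 7.1564 → slack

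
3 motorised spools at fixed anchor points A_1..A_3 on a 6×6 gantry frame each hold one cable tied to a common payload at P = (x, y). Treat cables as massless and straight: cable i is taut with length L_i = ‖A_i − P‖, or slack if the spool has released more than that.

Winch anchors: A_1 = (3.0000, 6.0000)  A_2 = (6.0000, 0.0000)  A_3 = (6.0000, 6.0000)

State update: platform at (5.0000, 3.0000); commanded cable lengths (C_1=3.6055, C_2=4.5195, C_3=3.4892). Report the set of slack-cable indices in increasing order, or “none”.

2, 3

i=1: geometric 3.6056 vs commanded 3.6055 ⇒ taut
i=2: geometric 3.1623 vs commanded 4.5195 ⇒ slack
i=3: geometric 3.1623 vs commanded 3.4892 ⇒ slack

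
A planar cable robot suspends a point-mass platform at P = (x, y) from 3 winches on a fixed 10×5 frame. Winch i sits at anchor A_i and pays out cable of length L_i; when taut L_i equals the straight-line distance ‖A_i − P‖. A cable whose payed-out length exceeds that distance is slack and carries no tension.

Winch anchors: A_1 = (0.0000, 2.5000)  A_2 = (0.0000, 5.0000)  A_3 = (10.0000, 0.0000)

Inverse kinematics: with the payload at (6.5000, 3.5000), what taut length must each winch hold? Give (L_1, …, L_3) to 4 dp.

(6.5765, 6.6708, 4.9497)

cable 1: Δx=-6.5000, Δy=-1.0000; L_1 = √(Δx²+Δy²) = 6.5765
cable 2: Δx=-6.5000, Δy=1.5000; L_2 = √(Δx²+Δy²) = 6.6708
cable 3: Δx=3.5000, Δy=-3.5000; L_3 = √(Δx²+Δy²) = 4.9497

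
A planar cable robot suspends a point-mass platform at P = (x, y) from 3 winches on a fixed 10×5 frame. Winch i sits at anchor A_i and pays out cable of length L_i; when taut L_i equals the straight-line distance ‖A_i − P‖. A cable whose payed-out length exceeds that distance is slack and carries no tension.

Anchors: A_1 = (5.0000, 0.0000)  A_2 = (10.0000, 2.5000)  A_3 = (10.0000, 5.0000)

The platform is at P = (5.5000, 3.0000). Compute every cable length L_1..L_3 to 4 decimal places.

(3.0414, 4.5277, 4.9244)

L_1: Δ = A_1−P = (-0.5000, -3.0000) → ‖Δ‖ = √9.2500 = 3.0414
L_2: Δ = A_2−P = (4.5000, -0.5000) → ‖Δ‖ = √20.5000 = 4.5277
L_3: Δ = A_3−P = (4.5000, 2.0000) → ‖Δ‖ = √24.2500 = 4.9244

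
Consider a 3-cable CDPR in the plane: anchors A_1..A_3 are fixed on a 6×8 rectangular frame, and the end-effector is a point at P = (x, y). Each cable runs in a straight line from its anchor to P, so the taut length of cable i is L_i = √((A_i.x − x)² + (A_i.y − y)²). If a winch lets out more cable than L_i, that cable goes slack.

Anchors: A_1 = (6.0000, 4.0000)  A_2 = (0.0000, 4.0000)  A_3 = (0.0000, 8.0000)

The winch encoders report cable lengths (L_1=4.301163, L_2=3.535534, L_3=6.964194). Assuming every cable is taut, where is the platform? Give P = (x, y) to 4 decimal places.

circle eqns → linear via eq_j − eq_1; set k_j = A_j·A_j − L_j²
k_1 = 36.0000+16.0000−18.5000 = 33.5000
12.0000·x + 0.0000·y = k_1−k_2 = 30.0000
12.0000·x − 8.0000·y = k_1−k_3 = 18.0000
solve first two rows → x=2.5000, y=1.5000

(2.5000, 1.5000)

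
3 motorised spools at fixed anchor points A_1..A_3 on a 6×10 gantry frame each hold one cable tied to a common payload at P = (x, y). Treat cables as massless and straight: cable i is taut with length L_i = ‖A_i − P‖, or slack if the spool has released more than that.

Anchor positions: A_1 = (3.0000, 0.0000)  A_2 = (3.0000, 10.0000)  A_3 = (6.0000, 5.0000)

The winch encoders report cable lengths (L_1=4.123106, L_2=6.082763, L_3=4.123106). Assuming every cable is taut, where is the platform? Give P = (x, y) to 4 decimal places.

(2.0000, 4.0000)

each cable: (A_i−P)·(A_i−P) = L_i²; let c_i = ‖A_i‖²−L_i²
c_1 = 9.0000+0.0000−17.0000 = -8.0000
row 1: 0.0000x − 20.0000y = -80.0000  (c_2=72.0000)
row 2: -6.0000x − 10.0000y = -52.0000  (c_3=44.0000)
Cramer on rows 1–2 → x = 2.0000, y = 4.0000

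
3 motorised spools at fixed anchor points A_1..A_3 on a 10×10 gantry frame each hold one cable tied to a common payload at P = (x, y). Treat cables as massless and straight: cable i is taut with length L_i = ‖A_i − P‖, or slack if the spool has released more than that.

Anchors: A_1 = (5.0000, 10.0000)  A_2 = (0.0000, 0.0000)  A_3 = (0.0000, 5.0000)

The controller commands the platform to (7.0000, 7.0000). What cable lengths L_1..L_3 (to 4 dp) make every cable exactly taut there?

(3.6056, 9.8995, 7.2801)

cable 1: Δx=-2.0000, Δy=3.0000; L_1 = √(Δx²+Δy²) = 3.6056
cable 2: Δx=-7.0000, Δy=-7.0000; L_2 = √(Δx²+Δy²) = 9.8995
cable 3: Δx=-7.0000, Δy=-2.0000; L_3 = √(Δx²+Δy²) = 7.2801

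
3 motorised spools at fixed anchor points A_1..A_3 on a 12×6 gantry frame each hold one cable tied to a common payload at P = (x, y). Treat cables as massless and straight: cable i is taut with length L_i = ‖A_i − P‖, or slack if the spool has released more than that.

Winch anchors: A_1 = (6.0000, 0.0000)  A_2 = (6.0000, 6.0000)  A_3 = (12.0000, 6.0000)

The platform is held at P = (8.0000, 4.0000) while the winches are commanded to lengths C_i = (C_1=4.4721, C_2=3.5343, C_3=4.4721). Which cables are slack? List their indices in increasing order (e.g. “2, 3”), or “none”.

i=1: geometric 4.4721 vs commanded 4.4721 ⇒ taut
i=2: geometric 2.8284 vs commanded 3.5343 ⇒ slack
i=3: geometric 4.4721 vs commanded 4.4721 ⇒ taut

2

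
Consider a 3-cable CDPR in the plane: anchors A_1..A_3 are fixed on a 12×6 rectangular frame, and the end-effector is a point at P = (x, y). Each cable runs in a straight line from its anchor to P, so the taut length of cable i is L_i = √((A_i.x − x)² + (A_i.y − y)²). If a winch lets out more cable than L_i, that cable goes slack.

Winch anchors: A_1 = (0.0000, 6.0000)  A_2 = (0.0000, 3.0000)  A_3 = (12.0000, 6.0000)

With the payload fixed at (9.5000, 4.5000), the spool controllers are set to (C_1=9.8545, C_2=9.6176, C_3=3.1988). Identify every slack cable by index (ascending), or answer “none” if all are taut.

1, 3

cable 1: L_1 = ‖A_1−P‖ = 9.6177;  C_1 = 9.8545 → slack
cable 2: L_2 = ‖A_2−P‖ = 9.6177;  C_2 = 9.6176 → taut
cable 3: L_3 = ‖A_3−P‖ = 2.9155;  C_3 = 3.1988 → slack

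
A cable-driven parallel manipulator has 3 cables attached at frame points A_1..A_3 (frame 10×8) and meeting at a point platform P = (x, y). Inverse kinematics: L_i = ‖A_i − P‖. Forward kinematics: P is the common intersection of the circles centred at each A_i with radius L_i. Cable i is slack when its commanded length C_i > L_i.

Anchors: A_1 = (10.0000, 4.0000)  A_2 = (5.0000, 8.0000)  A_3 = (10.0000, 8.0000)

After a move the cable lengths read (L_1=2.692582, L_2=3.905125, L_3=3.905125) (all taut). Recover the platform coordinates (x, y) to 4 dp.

(7.5000, 5.0000)

circle eqns → linear via eq_j − eq_1; set k_j = A_j·A_j − L_j²
k_1 = 100.0000+16.0000−7.2500 = 108.7500
10.0000·x − 8.0000·y = k_1−k_2 = 35.0000
0.0000·x − 8.0000·y = k_1−k_3 = -40.0000
solve first two rows → x=7.5000, y=5.0000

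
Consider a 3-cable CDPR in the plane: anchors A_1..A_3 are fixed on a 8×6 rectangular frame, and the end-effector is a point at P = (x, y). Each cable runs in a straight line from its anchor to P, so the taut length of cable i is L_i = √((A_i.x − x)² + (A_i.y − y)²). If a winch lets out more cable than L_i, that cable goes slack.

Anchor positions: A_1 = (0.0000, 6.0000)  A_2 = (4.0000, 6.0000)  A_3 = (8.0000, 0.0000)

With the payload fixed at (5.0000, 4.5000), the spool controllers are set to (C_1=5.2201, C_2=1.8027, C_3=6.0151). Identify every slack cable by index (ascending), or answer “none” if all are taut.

cable 1: √((-5.0000)²+(1.5000)²)=5.2202, C_1=5.2201: taut
cable 2: √((-1.0000)²+(1.5000)²)=1.8028, C_2=1.8027: taut
cable 3: √((3.0000)²+(-4.5000)²)=5.4083, C_3=6.0151: slack

3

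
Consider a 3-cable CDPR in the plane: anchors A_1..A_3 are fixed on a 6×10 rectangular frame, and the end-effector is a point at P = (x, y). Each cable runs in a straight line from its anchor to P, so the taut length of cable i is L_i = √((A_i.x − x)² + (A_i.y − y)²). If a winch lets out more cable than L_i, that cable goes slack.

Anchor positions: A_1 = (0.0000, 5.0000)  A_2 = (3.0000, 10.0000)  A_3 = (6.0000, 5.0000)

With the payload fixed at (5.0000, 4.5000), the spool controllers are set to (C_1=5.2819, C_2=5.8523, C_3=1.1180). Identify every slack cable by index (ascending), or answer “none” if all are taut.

i=1: geometric 5.0249 vs commanded 5.2819 ⇒ slack
i=2: geometric 5.8523 vs commanded 5.8523 ⇒ taut
i=3: geometric 1.1180 vs commanded 1.1180 ⇒ taut

1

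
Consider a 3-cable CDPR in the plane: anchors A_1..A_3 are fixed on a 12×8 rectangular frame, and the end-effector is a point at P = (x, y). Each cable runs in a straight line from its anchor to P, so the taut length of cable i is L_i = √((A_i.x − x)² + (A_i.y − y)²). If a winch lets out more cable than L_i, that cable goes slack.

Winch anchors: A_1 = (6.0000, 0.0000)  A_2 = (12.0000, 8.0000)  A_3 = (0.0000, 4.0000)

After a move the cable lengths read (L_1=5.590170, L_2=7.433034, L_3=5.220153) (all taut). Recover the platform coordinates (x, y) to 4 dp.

expand ‖A_i−P‖²=L_i² and subtract eq 1 (k_i ≔ ‖A_i‖²−L_i²)
k_1 = 36.0000+0.0000−31.2500 = 4.7500
eq1−eq2 → [-12.0000  -16.0000]·P = -148.0000
eq1−eq3 → [12.0000  -8.0000]·P = 16.0000
2×2 solve → P = (5.0000, 5.5000)

(5.0000, 5.5000)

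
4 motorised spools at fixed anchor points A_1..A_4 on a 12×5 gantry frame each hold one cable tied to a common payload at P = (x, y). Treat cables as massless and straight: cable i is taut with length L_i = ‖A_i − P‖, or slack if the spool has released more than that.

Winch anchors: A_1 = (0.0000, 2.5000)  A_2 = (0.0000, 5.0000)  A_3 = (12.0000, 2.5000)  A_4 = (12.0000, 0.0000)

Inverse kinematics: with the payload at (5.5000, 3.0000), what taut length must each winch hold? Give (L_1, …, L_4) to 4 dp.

cable 1: Δx=-5.5000, Δy=-0.5000; L_1 = √(Δx²+Δy²) = 5.5227
cable 2: Δx=-5.5000, Δy=2.0000; L_2 = √(Δx²+Δy²) = 5.8523
cable 3: Δx=6.5000, Δy=-0.5000; L_3 = √(Δx²+Δy²) = 6.5192
cable 4: Δx=6.5000, Δy=-3.0000; L_4 = √(Δx²+Δy²) = 7.1589

(5.5227, 5.8523, 6.5192, 7.1589)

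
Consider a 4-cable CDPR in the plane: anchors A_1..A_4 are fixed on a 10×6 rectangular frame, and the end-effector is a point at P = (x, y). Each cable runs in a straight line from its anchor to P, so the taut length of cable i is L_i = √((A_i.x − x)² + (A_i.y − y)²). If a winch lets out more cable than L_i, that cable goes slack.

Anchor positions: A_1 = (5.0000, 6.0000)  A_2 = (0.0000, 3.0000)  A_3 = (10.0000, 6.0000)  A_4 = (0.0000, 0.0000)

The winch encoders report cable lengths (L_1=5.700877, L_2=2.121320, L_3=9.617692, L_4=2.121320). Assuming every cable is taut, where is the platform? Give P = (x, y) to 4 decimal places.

(1.5000, 1.5000)

circle eqns → linear via eq_j − eq_1; set c_j = A_j·A_j − L_j²
c_1 = 25.0000+36.0000−32.5000 = 28.5000
10.0000·x + 6.0000·y = c_1−c_2 = 24.0000
-10.0000·x + 0.0000·y = c_1−c_3 = -15.0000
10.0000·x + 12.0000·y = c_1−c_4 = 33.0000
solve first two rows → x=1.5000, y=1.5000
check cable 4: ‖A_4−P‖² = 4.5000 ≈ L_4² = 4.5000 ✓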